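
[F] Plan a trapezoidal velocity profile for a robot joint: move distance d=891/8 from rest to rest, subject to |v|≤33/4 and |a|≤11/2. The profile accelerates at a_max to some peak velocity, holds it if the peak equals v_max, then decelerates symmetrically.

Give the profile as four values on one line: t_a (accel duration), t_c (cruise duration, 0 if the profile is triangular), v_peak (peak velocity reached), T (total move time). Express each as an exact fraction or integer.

t_a=3/2 t_c=12 v_peak=33/4 T=15

vₘ²/aₘ = (33/4)²/(11/2) = 99/8
891/8 ≥ 99/8 → trapezoidal
t_a = (33/4)/(11/2) = 3/2; v_peak = 33/4
d_cruise = 891/8 − 99/8 = 99; t_c = 99/(33/4) = 12
T = 2·3/2 + 12 = 15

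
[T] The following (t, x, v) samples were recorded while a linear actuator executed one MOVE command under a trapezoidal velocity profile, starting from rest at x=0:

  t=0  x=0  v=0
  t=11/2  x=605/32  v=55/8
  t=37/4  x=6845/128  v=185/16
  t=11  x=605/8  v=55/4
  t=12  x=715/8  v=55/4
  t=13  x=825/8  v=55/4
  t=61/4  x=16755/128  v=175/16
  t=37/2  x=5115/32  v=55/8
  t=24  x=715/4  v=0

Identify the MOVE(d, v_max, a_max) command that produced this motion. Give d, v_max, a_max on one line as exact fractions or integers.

d=715/4 v_max=55/4 a_max=5/4

final state: t=24, x=715/4, v=0 → d = 715/4
a_max = (55/8−0)/(11/2−0) = 5/4
max v = 55/4 over t∈[11,13] → v_max = 55/4
check: 55/4·(11+2) = 715/4 ✓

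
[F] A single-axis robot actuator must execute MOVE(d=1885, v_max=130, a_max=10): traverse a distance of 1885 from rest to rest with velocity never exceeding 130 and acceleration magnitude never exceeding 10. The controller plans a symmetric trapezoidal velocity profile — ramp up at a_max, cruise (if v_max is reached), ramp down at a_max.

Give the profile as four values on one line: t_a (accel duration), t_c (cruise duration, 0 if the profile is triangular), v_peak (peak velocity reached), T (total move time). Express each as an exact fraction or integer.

t_a=13 t_c=3/2 v_peak=130 T=55/2

(v_max)²/a_max = 130²/10 = 1690
1885 ≥ 1690 → trapezoidal
t_a = 130/10 = 13; v_peak = 130
d_cruise = 1885 − 1690 = 195; t_c = 195/130 = 3/2
T = 2·13 + 3/2 = 55/2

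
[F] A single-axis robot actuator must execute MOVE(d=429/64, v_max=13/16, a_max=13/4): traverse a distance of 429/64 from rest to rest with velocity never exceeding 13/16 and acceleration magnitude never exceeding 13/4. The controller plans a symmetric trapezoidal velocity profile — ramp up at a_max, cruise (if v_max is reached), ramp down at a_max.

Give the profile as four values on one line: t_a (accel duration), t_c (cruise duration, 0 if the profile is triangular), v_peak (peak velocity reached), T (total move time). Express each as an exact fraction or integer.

t_a=1/4 t_c=8 v_peak=13/16 T=17/2

v_max²/a_max = (13/16)²/(13/4) = 13/64
429/64 ≥ 13/64 so v_max reached
t_a = (13/16)/(13/4) = 1/4; v_peak = 13/16
d_cruise = 429/64 − 13/64 = 13/2; t_c = (13/2)/(13/16) = 8
T = 2·1/4 + 8 = 17/2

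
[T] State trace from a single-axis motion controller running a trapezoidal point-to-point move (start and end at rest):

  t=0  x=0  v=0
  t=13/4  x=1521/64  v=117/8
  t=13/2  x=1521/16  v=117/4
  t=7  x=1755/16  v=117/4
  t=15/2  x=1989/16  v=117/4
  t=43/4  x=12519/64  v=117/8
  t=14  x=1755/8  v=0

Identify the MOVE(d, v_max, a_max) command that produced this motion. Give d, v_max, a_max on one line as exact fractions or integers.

d=1755/8 v_max=117/4 a_max=9/2

final state: t=14, x=1755/8, v=0 → d = 1755/8
a_max = (117/8−0)/(13/4−0) = 9/2
max v = 117/4 over t∈[13/2,15/2] → v_max = 117/4
check: 117/4·(13/2+1) = 1755/8 ✓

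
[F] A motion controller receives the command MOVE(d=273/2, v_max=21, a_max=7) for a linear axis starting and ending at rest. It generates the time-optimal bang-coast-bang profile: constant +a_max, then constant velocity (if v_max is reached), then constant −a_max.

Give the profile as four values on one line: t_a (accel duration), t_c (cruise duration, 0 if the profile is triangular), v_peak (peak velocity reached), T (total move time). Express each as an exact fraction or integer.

t_a=3 t_c=7/2 v_peak=21 T=19/2

(v_max)²/a_max = 21²/7 = 63
273/2 ≥ 63 → trapezoidal
t_a = 21/7 = 3; v_peak = 21
d_cruise = 273/2 − 63 = 147/2; t_c = (147/2)/21 = 7/2
T = 2·3 + 7/2 = 19/2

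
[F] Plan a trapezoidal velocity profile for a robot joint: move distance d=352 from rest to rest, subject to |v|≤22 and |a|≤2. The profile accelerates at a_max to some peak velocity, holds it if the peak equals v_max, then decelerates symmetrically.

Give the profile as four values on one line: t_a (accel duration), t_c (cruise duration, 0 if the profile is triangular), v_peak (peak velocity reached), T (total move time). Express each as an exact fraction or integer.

vₘ²/aₘ = 22²/2 = 242
352 ≥ 242 ⇒ cruise phase
t_a = 22/2 = 11; v_peak = 22
d_cruise = 352 − 242 = 110; t_c = 110/22 = 5
T = 2·11 + 5 = 27

t_a=11 t_c=5 v_peak=22 T=27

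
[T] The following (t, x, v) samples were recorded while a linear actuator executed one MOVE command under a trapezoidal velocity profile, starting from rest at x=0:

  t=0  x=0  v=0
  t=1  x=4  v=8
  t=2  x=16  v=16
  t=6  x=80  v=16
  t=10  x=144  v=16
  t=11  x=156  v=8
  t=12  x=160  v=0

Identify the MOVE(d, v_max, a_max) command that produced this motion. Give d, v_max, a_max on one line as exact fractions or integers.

final state: t=12, x=160, v=0 → d = 160
a_max = (8−0)/(1−0) = 8
max v = 16 over t∈[2,10] → v_max = 16
check: 16·(2+8) = 160 ✓

d=160 v_max=16 a_max=8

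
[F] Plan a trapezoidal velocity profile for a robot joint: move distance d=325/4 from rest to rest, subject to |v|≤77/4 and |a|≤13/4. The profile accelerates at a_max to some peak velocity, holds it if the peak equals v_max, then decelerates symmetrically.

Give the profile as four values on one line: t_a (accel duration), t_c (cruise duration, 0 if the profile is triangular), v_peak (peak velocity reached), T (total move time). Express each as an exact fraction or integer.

t_a=5 t_c=0 v_peak=65/4 T=10

v_max²/a_max = (77/4)²/(13/4) = 5929/52
325/4 < 5929/52 ⇒ no cruise
v_peak = √(325/4·13/4) = √(4225/16) = 65/4
t_a = (65/4)/(13/4) = 5; t_c = 0
T = 2·5 = 10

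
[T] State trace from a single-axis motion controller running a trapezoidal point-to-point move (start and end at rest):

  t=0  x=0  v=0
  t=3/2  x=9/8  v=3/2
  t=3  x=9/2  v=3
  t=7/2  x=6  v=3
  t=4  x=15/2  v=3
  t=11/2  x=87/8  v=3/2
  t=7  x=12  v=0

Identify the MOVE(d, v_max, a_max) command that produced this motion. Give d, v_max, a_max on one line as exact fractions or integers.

d=12 v_max=3 a_max=1

final state: t=7, x=12, v=0 → d = 12
a_max = (3/2−0)/(3/2−0) = 1
max v = 3 over t∈[3,4] → v_max = 3
check: 3·(3+1) = 12 ✓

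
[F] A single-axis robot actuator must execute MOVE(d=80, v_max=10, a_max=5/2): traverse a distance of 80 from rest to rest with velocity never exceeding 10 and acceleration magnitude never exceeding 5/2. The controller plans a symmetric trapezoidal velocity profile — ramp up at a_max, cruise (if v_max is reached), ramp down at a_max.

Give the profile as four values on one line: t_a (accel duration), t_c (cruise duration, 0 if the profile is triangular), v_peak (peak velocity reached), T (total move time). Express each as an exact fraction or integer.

t_a=4 t_c=4 v_peak=10 T=12

vₘ²/aₘ = 10²/(5/2) = 40
80 ≥ 40 so v_max reached
t_a = 10/(5/2) = 4; v_peak = 10
d_cruise = 80 − 40 = 40; t_c = 40/10 = 4
T = 2·4 + 4 = 12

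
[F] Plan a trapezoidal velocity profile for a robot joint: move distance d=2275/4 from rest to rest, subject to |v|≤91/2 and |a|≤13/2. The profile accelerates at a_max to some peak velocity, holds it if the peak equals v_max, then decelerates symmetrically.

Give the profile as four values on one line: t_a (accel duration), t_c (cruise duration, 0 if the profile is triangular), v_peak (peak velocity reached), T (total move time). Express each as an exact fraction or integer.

t_a=7 t_c=11/2 v_peak=91/2 T=39/2

vₘ²/aₘ = (91/2)²/(13/2) = 637/2
2275/4 ≥ 637/2 → trapezoidal
t_a = (91/2)/(13/2) = 7; v_peak = 91/2
d_cruise = 2275/4 − 637/2 = 1001/4; t_c = (1001/4)/(91/2) = 11/2
T = 2·7 + 11/2 = 39/2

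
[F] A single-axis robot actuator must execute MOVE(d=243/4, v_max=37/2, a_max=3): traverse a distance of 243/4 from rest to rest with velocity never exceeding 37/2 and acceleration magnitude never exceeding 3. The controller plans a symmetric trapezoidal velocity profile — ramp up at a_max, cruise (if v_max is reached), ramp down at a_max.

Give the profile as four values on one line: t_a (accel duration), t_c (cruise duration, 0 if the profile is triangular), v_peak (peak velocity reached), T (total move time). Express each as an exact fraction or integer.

v_max²/a_max = (37/2)²/3 = 1369/12
243/4 < 1369/12 ⇒ no cruise
v_peak = √(243/4·3) = √(729/4) = 27/2
t_a = (27/2)/3 = 9/2; t_c = 0
T = 2·9/2 = 9

t_a=9/2 t_c=0 v_peak=27/2 T=9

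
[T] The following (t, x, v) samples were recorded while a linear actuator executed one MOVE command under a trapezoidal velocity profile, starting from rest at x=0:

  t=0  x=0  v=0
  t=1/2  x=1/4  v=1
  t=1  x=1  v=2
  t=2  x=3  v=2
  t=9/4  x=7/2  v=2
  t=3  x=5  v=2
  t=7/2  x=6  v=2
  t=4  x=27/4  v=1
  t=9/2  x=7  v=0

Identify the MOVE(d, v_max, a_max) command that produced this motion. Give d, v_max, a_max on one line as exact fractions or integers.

d=7 v_max=2 a_max=2

final state: t=9/2, x=7, v=0 → d = 7
a_max = (1−0)/(1/2−0) = 2
max v = 2 over t∈[1,7/2] → v_max = 2
check: 2·(1+5/2) = 7 ✓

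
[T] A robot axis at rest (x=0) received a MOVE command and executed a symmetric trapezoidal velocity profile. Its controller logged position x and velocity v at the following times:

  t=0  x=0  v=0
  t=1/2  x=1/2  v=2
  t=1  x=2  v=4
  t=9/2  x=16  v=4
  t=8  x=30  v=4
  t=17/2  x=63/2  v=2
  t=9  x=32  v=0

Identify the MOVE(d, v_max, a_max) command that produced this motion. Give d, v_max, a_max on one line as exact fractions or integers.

final state: t=9, x=32, v=0 → d = 32
a_max = (2−0)/(1/2−0) = 4
max v = 4 over t∈[1,8] → v_max = 4
check: 4·(1+7) = 32 ✓

d=32 v_max=4 a_max=4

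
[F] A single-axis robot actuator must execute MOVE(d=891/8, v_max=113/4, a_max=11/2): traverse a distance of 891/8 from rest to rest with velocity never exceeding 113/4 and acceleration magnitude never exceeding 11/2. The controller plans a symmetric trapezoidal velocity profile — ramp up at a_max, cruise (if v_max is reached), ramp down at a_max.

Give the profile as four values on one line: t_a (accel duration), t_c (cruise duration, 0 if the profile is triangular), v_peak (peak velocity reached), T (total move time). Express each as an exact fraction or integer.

vₘ²/aₘ = (113/4)²/(11/2) = 12769/88
891/8 < 12769/88 so t_c = 0
v_peak = √(891/8·11/2) = √(9801/16) = 99/4
t_a = (99/4)/(11/2) = 9/2; t_c = 0
T = 2·9/2 = 9

t_a=9/2 t_c=0 v_peak=99/4 T=9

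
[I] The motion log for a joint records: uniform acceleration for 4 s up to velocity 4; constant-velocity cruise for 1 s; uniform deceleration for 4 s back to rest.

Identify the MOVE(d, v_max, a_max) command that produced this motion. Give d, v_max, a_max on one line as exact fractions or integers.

a_max = 4/4 = 1
d_a = ½·4·4 = 8; d_c = 4·1 = 4
d = 2·8 + 4 = 20
t_c = 1 > 0 so v_max = 4

d=20 v_max=4 a_max=1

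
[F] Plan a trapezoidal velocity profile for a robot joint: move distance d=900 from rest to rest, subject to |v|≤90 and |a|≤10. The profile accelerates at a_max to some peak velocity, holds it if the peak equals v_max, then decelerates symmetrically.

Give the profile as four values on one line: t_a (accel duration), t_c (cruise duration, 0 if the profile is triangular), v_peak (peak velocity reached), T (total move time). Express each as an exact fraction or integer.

v_max²/a_max = 90²/10 = 810
900 ≥ 810 so v_max reached
t_a = 90/10 = 9; v_peak = 90
d_cruise = 900 − 810 = 90; t_c = 90/90 = 1
T = 2·9 + 1 = 19

t_a=9 t_c=1 v_peak=90 T=19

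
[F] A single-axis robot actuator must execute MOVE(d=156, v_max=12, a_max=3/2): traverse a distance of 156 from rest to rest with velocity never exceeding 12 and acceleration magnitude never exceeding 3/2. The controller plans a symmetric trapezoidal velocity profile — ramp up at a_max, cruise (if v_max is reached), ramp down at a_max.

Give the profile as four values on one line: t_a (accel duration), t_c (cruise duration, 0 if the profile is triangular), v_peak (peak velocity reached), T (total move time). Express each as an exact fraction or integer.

t_a=8 t_c=5 v_peak=12 T=21

v_max²/a_max = 12²/(3/2) = 96
156 ≥ 96 so v_max reached
t_a = 12/(3/2) = 8; v_peak = 12
d_cruise = 156 − 96 = 60; t_c = 60/12 = 5
T = 2·8 + 5 = 21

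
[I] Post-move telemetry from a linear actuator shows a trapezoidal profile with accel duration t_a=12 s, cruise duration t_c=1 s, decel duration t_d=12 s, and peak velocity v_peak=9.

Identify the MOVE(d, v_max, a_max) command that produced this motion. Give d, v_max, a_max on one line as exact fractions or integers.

a_max = 9/12 = 3/4
d_a = ½·9·12 = 54; d_c = 9·1 = 9
d = 2·54 + 9 = 117
t_c = 1 > 0 ⇒ limit active, v_max = 9

d=117 v_max=9 a_max=3/4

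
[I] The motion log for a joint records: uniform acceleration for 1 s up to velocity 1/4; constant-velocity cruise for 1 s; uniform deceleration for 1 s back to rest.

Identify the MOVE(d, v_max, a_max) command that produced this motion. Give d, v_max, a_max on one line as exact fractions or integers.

d=1/2 v_max=1/4 a_max=1/4

a_max = (1/4)/1 = 1/4
d_a = ½·1/4·1 = 1/8; d_c = 1/4·1 = 1/4
d = 2·1/8 + 1/4 = 1/2
t_c = 1 > 0 so v_max = 1/4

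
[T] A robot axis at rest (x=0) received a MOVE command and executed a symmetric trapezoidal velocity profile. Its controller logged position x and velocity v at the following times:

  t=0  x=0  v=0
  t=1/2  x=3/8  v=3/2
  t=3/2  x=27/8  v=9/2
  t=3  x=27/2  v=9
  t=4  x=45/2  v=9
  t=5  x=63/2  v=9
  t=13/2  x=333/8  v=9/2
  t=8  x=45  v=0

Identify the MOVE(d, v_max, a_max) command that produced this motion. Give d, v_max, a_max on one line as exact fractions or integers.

final state: t=8, x=45, v=0 → d = 45
a_max = (3/2−0)/(1/2−0) = 3
max v = 9 over t∈[3,5] → v_max = 9
check: 9·(3+2) = 45 ✓

d=45 v_max=9 a_max=3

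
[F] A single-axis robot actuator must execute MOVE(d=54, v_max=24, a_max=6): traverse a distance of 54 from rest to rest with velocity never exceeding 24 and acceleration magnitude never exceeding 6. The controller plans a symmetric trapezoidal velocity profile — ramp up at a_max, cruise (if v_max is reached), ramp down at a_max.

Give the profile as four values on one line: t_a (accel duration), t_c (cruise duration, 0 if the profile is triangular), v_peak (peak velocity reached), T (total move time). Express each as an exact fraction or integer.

t_a=3 t_c=0 v_peak=18 T=6

v_max²/a_max = 24²/6 = 96
54 < 96 ⇒ no cruise
v_peak = √(54·6) = √324 = 18
t_a = 18/6 = 3; t_c = 0
T = 2·3 = 6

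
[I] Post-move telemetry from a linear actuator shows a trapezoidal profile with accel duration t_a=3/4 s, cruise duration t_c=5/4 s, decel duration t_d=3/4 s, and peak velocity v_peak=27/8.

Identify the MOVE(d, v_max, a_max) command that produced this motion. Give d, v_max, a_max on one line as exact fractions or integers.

a_max = (27/8)/(3/4) = 9/2
d_a = ½·27/8·3/4 = 81/64; d_c = 27/8·5/4 = 135/32
d = 2·81/64 + 135/32 = 27/4
t_c = 5/4 > 0 ⇒ limit active, v_max = 27/8

d=27/4 v_max=27/8 a_max=9/2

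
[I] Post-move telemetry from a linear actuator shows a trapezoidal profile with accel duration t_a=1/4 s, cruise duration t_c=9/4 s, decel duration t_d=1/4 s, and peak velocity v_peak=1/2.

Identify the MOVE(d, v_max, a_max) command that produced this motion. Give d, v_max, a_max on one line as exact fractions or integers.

d=5/4 v_max=1/2 a_max=2

a_max = (1/2)/(1/4) = 2
d_a = ½·1/2·1/4 = 1/16; d_c = 1/2·9/4 = 9/8
d = 2·1/16 + 9/8 = 5/4
t_c = 9/4 > 0 ⇒ limit active, v_max = 1/2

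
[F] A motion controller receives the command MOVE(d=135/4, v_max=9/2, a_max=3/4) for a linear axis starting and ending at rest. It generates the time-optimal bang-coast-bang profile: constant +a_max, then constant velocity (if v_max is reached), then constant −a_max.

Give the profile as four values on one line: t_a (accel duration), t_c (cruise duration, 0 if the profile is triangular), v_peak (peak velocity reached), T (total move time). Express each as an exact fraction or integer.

vₘ²/aₘ = (9/2)²/(3/4) = 27
135/4 ≥ 27 ⇒ cruise phase
t_a = (9/2)/(3/4) = 6; v_peak = 9/2
d_cruise = 135/4 − 27 = 27/4; t_c = (27/4)/(9/2) = 3/2
T = 2·6 + 3/2 = 27/2

t_a=6 t_c=3/2 v_peak=9/2 T=27/2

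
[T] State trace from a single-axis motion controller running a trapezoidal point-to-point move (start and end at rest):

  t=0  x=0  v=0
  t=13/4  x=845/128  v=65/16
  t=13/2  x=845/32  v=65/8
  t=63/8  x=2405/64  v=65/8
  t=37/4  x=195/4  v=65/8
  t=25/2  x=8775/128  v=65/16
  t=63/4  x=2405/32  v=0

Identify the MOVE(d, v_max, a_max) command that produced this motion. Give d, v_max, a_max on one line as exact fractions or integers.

d=2405/32 v_max=65/8 a_max=5/4

final state: t=63/4, x=2405/32, v=0 → d = 2405/32
a_max = (65/16−0)/(13/4−0) = 5/4
max v = 65/8 over t∈[13/2,37/4] → v_max = 65/8
check: 65/8·(13/2+11/4) = 2405/32 ✓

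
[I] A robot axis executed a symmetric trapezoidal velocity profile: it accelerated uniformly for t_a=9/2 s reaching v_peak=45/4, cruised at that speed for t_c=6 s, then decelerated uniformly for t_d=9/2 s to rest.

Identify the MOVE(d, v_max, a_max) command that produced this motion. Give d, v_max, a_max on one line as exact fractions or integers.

d=945/8 v_max=45/4 a_max=5/2

a_max = (45/4)/(9/2) = 5/2
d_a = ½·45/4·9/2 = 405/16; d_c = 45/4·6 = 135/2
d = 2·405/16 + 135/2 = 945/8
t_c = 6 > 0 so v_max = 45/4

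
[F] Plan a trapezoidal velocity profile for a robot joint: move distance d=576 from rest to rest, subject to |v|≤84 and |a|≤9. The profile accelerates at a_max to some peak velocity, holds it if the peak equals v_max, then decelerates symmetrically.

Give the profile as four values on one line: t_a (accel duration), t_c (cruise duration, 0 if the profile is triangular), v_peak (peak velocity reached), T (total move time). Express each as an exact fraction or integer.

t_a=8 t_c=0 v_peak=72 T=16

vₘ²/aₘ = 84²/9 = 784
576 < 784 ⇒ no cruise
v_peak = √(576·9) = √5184 = 72
t_a = 72/9 = 8; t_c = 0
T = 2·8 = 16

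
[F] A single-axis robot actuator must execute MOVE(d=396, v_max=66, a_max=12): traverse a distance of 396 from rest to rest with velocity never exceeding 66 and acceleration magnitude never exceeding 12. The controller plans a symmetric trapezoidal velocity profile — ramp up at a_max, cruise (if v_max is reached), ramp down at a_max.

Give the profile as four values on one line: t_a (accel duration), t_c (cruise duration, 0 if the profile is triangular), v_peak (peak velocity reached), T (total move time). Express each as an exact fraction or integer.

v_max²/a_max = 66²/12 = 363
396 ≥ 363 → trapezoidal
t_a = 66/12 = 11/2; v_peak = 66
d_cruise = 396 − 363 = 33; t_c = 33/66 = 1/2
T = 2·11/2 + 1/2 = 23/2

t_a=11/2 t_c=1/2 v_peak=66 T=23/2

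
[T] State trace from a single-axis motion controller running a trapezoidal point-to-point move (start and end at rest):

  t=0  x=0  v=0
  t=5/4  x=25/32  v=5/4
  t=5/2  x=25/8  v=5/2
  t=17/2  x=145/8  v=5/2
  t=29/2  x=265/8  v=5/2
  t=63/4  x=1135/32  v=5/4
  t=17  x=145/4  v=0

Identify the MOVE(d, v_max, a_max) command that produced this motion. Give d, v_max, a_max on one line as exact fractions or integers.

final state: t=17, x=145/4, v=0 → d = 145/4
a_max = (5/4−0)/(5/4−0) = 1
max v = 5/2 over t∈[5/2,29/2] → v_max = 5/2
check: 5/2·(5/2+12) = 145/4 ✓

d=145/4 v_max=5/2 a_max=1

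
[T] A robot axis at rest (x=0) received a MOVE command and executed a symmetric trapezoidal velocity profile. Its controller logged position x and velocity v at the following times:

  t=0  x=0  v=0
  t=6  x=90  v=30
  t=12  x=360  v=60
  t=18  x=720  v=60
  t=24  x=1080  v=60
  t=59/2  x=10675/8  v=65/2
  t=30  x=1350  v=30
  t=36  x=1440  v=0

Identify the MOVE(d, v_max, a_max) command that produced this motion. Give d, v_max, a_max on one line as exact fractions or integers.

d=1440 v_max=60 a_max=5

final state: t=36, x=1440, v=0 → d = 1440
a_max = (30−0)/(6−0) = 5
max v = 60 over t∈[12,24] → v_max = 60
check: 60·(12+12) = 1440 ✓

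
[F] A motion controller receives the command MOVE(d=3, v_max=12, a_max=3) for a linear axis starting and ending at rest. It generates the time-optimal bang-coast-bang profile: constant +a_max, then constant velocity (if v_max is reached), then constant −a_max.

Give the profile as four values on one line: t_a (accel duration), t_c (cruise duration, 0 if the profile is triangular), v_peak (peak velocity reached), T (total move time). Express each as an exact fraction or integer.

v_max²/a_max = 12²/3 = 48
3 < 48 so t_c = 0
v_peak = √(3·3) = √9 = 3
t_a = 3/3 = 1; t_c = 0
T = 2·1 = 2

t_a=1 t_c=0 v_peak=3 T=2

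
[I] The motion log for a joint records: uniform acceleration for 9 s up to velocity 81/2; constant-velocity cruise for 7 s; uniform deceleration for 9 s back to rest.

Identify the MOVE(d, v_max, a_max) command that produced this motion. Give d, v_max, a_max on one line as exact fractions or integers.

d=648 v_max=81/2 a_max=9/2

a_max = (81/2)/9 = 9/2
d_a = ½·81/2·9 = 729/4; d_c = 81/2·7 = 567/2
d = 2·729/4 + 567/2 = 648
t_c = 7 > 0 so v_max = 81/2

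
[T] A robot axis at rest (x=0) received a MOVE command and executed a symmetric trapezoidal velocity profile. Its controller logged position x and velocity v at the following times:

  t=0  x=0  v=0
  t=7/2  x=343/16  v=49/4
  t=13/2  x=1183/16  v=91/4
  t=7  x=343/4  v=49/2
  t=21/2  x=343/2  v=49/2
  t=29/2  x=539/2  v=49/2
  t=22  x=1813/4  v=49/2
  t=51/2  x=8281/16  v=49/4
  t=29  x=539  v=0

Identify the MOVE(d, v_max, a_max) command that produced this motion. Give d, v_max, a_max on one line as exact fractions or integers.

final state: t=29, x=539, v=0 → d = 539
a_max = (49/4−0)/(7/2−0) = 7/2
max v = 49/2 over t∈[7,22] → v_max = 49/2
check: 49/2·(7+15) = 539 ✓

d=539 v_max=49/2 a_max=7/2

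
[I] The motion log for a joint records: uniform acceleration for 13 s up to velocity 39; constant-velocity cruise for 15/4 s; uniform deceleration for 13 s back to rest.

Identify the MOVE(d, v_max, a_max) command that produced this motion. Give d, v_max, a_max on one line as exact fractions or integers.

a_max = 39/13 = 3
d_a = ½·39·13 = 507/2; d_c = 39·15/4 = 585/4
d = 2·507/2 + 585/4 = 2613/4
t_c = 15/4 > 0 ⇒ limit active, v_max = 39

d=2613/4 v_max=39 a_max=3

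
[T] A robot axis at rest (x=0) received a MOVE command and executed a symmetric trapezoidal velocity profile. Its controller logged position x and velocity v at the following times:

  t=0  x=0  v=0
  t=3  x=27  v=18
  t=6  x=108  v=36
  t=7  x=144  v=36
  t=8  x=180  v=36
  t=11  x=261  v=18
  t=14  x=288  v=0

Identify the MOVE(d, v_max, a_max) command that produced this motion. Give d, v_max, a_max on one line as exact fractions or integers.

d=288 v_max=36 a_max=6

final state: t=14, x=288, v=0 → d = 288
a_max = (18−0)/(3−0) = 6
max v = 36 over t∈[6,8] → v_max = 36
check: 36·(6+2) = 288 ✓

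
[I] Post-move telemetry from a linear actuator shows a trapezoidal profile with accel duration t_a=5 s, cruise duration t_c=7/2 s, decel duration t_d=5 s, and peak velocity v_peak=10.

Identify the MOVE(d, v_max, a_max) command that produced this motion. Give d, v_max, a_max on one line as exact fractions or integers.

a_max = 10/5 = 2
d_a = ½·10·5 = 25; d_c = 10·7/2 = 35
d = 2·25 + 35 = 85
t_c = 7/2 > 0 → v_max = v_peak = 10

d=85 v_max=10 a_max=2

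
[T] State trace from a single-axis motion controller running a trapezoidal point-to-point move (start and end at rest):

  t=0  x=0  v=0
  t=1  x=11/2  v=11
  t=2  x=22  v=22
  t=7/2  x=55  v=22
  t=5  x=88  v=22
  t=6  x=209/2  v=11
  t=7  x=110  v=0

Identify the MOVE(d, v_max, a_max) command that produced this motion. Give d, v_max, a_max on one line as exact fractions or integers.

final state: t=7, x=110, v=0 → d = 110
a_max = (11−0)/(1−0) = 11
max v = 22 over t∈[2,5] → v_max = 22
check: 22·(2+3) = 110 ✓

d=110 v_max=22 a_max=11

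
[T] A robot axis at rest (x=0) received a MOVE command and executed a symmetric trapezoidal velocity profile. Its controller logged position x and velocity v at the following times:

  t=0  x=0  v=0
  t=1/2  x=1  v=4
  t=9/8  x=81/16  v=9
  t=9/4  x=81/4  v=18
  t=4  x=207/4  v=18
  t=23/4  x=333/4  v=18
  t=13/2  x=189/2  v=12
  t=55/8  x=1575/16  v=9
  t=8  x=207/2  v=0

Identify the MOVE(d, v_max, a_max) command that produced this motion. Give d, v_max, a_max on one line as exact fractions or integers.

d=207/2 v_max=18 a_max=8

final state: t=8, x=207/2, v=0 → d = 207/2
a_max = (4−0)/(1/2−0) = 8
max v = 18 over t∈[9/4,23/4] → v_max = 18
check: 18·(9/4+7/2) = 207/2 ✓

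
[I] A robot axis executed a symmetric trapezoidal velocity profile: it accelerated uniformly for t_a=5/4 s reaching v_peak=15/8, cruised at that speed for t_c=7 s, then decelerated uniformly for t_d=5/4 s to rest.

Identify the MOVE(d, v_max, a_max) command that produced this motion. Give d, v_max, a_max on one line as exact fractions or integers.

d=495/32 v_max=15/8 a_max=3/2

a_max = (15/8)/(5/4) = 3/2
d_a = ½·15/8·5/4 = 75/64; d_c = 15/8·7 = 105/8
d = 2·75/64 + 105/8 = 495/32
t_c = 7 > 0 so v_max = 15/8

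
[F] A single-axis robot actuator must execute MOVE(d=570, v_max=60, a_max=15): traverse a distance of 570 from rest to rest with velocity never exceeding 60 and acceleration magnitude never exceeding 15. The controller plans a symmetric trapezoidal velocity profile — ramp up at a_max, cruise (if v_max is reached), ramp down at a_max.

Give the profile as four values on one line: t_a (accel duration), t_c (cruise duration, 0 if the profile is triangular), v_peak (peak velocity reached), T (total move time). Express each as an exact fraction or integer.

vₘ²/aₘ = 60²/15 = 240
570 ≥ 240 → trapezoidal
t_a = 60/15 = 4; v_peak = 60
d_cruise = 570 − 240 = 330; t_c = 330/60 = 11/2
T = 2·4 + 11/2 = 27/2

t_a=4 t_c=11/2 v_peak=60 T=27/2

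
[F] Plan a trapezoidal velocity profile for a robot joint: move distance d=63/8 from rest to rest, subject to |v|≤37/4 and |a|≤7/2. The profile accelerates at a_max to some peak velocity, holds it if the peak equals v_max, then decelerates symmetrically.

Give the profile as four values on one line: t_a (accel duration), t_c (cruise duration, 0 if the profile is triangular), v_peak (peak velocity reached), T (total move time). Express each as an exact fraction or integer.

t_a=3/2 t_c=0 v_peak=21/4 T=3

(v_max)²/a_max = (37/4)²/(7/2) = 1369/56
63/8 < 1369/56 → triangular
v_peak = √(63/8·7/2) = √(441/16) = 21/4
t_a = (21/4)/(7/2) = 3/2; t_c = 0
T = 2·3/2 = 3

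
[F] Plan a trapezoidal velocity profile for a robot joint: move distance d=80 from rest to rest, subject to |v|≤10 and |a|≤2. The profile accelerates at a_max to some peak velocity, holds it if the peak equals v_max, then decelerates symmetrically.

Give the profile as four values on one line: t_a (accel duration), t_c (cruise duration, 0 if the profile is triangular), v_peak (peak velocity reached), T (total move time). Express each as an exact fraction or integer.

v_max²/a_max = 10²/2 = 50
80 ≥ 50 → trapezoidal
t_a = 10/2 = 5; v_peak = 10
d_cruise = 80 − 50 = 30; t_c = 30/10 = 3
T = 2·5 + 3 = 13

t_a=5 t_c=3 v_peak=10 T=13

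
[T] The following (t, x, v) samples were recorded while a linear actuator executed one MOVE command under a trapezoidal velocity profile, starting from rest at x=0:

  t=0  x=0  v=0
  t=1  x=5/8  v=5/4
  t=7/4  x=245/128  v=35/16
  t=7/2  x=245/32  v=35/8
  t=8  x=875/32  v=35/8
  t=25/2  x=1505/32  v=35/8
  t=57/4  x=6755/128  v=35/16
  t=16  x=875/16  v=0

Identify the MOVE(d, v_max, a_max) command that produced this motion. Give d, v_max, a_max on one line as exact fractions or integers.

final state: t=16, x=875/16, v=0 → d = 875/16
a_max = (5/4−0)/(1−0) = 5/4
max v = 35/8 over t∈[7/2,25/2] → v_max = 35/8
check: 35/8·(7/2+9) = 875/16 ✓

d=875/16 v_max=35/8 a_max=5/4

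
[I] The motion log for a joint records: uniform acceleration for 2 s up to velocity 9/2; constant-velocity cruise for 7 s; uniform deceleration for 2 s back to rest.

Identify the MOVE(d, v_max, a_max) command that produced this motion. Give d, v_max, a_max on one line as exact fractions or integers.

d=81/2 v_max=9/2 a_max=9/4

a_max = (9/2)/2 = 9/4
d_a = ½·9/2·2 = 9/2; d_c = 9/2·7 = 63/2
d = 2·9/2 + 63/2 = 81/2
t_c = 7 > 0 ⇒ limit active, v_max = 9/2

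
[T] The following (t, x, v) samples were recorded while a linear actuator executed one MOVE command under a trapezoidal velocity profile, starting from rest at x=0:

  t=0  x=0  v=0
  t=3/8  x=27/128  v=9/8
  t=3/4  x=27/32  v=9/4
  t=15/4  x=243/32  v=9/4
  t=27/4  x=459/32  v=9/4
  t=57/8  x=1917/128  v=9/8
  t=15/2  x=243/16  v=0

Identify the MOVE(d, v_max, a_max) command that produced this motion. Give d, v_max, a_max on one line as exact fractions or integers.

d=243/16 v_max=9/4 a_max=3

final state: t=15/2, x=243/16, v=0 → d = 243/16
a_max = (9/8−0)/(3/8−0) = 3
max v = 9/4 over t∈[3/4,27/4] → v_max = 9/4
check: 9/4·(3/4+6) = 243/16 ✓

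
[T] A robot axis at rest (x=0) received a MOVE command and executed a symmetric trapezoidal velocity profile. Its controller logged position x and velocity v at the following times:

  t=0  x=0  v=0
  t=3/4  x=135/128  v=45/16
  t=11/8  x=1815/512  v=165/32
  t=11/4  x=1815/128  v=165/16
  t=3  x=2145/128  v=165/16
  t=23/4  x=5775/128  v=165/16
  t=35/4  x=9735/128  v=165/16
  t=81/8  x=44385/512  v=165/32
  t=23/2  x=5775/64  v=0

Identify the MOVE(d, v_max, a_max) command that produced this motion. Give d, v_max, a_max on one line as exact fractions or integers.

d=5775/64 v_max=165/16 a_max=15/4

final state: t=23/2, x=5775/64, v=0 → d = 5775/64
a_max = (45/16−0)/(3/4−0) = 15/4
max v = 165/16 over t∈[11/4,35/4] → v_max = 165/16
check: 165/16·(11/4+6) = 5775/64 ✓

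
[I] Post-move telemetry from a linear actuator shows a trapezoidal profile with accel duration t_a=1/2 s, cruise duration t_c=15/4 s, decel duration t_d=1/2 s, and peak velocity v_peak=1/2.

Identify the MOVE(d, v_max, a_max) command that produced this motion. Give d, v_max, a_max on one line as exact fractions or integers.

d=17/8 v_max=1/2 a_max=1

a_max = (1/2)/(1/2) = 1
d_a = ½·1/2·1/2 = 1/8; d_c = 1/2·15/4 = 15/8
d = 2·1/8 + 15/8 = 17/8
t_c = 15/4 > 0 → v_max = v_peak = 1/2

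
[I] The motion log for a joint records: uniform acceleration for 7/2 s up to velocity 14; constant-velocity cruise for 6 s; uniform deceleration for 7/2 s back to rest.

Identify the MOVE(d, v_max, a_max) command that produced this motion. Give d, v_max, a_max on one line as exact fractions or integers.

d=133 v_max=14 a_max=4

a_max = 14/(7/2) = 4
d_a = ½·14·7/2 = 49/2; d_c = 14·6 = 84
d = 2·49/2 + 84 = 133
t_c = 6 > 0 → v_max = v_peak = 14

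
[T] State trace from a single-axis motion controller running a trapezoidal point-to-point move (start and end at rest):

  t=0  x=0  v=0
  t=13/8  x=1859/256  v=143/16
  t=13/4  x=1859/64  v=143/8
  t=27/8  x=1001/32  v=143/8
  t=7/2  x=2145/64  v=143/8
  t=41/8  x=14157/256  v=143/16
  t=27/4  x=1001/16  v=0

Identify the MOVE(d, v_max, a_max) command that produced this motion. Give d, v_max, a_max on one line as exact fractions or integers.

d=1001/16 v_max=143/8 a_max=11/2

final state: t=27/4, x=1001/16, v=0 → d = 1001/16
a_max = (143/16−0)/(13/8−0) = 11/2
max v = 143/8 over t∈[13/4,7/2] → v_max = 143/8
check: 143/8·(13/4+1/4) = 1001/16 ✓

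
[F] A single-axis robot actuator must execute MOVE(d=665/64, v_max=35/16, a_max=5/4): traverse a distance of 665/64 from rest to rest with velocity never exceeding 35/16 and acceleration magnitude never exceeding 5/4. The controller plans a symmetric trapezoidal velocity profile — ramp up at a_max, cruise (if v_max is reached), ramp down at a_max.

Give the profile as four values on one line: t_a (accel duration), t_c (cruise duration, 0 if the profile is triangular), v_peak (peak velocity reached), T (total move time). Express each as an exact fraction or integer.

t_a=7/4 t_c=3 v_peak=35/16 T=13/2

vₘ²/aₘ = (35/16)²/(5/4) = 245/64
665/64 ≥ 245/64 so v_max reached
t_a = (35/16)/(5/4) = 7/4; v_peak = 35/16
d_cruise = 665/64 − 245/64 = 105/16; t_c = (105/16)/(35/16) = 3
T = 2·7/4 + 3 = 13/2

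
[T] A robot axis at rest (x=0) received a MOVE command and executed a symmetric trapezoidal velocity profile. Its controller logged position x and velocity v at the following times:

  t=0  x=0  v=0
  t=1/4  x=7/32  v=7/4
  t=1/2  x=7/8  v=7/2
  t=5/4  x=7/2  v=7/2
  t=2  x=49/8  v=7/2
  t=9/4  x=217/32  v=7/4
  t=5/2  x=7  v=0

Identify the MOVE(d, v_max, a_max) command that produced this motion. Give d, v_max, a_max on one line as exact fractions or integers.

final state: t=5/2, x=7, v=0 → d = 7
a_max = (7/4−0)/(1/4−0) = 7
max v = 7/2 over t∈[1/2,2] → v_max = 7/2
check: 7/2·(1/2+3/2) = 7 ✓

d=7 v_max=7/2 a_max=7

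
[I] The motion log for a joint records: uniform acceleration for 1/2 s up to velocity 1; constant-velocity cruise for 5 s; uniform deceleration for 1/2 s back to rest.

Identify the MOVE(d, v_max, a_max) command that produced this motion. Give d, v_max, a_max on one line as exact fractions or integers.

a_max = 1/(1/2) = 2
d_a = ½·1·1/2 = 1/4; d_c = 1·5 = 5
d = 2·1/4 + 5 = 11/2
t_c = 5 > 0 → v_max = v_peak = 1

d=11/2 v_max=1 a_max=2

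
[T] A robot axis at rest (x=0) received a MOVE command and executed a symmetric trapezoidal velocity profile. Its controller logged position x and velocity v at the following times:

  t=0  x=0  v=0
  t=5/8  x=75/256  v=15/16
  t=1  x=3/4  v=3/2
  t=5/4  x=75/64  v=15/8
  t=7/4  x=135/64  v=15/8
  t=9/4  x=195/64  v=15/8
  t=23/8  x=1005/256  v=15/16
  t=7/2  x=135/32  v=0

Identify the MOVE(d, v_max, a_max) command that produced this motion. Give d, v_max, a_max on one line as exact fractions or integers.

d=135/32 v_max=15/8 a_max=3/2

final state: t=7/2, x=135/32, v=0 → d = 135/32
a_max = (15/16−0)/(5/8−0) = 3/2
max v = 15/8 over t∈[5/4,9/4] → v_max = 15/8
check: 15/8·(5/4+1) = 135/32 ✓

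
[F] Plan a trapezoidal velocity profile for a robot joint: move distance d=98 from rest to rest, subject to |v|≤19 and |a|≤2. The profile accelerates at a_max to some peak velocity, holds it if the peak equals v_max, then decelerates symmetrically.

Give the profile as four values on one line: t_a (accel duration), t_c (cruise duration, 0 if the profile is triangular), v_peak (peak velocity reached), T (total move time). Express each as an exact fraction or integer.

t_a=7 t_c=0 v_peak=14 T=14

vₘ²/aₘ = 19²/2 = 361/2
98 < 361/2 so t_c = 0
v_peak = √(98·2) = √196 = 14
t_a = 14/2 = 7; t_c = 0
T = 2·7 = 14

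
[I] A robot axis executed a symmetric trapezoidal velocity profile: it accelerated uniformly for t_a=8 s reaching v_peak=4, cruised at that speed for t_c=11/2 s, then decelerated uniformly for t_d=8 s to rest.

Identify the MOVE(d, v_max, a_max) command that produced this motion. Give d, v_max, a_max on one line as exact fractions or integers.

d=54 v_max=4 a_max=1/2

a_max = 4/8 = 1/2
d_a = ½·4·8 = 16; d_c = 4·11/2 = 22
d = 2·16 + 22 = 54
t_c = 11/2 > 0 so v_max = 4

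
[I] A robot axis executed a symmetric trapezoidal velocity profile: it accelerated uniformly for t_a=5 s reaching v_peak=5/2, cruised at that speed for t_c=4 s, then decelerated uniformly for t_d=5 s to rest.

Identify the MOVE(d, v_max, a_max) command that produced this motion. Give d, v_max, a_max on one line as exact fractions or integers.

a_max = (5/2)/5 = 1/2
d_a = ½·5/2·5 = 25/4; d_c = 5/2·4 = 10
d = 2·25/4 + 10 = 45/2
t_c = 4 > 0 → v_max = v_peak = 5/2

d=45/2 v_max=5/2 a_max=1/2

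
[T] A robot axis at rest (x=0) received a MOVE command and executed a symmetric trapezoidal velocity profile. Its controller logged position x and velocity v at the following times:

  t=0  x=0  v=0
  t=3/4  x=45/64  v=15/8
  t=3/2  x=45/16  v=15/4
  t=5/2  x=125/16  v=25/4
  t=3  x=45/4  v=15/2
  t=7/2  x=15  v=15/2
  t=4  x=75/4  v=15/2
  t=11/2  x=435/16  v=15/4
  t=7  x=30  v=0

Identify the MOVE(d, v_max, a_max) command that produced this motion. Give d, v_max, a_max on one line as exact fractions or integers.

d=30 v_max=15/2 a_max=5/2

final state: t=7, x=30, v=0 → d = 30
a_max = (15/8−0)/(3/4−0) = 5/2
max v = 15/2 over t∈[3,4] → v_max = 15/2
check: 15/2·(3+1) = 30 ✓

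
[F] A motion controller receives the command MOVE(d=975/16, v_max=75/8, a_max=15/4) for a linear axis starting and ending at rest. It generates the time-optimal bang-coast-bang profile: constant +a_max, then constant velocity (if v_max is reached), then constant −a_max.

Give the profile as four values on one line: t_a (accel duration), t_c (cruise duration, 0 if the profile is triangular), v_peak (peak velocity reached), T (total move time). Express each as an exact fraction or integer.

(v_max)²/a_max = (75/8)²/(15/4) = 375/16
975/16 ≥ 375/16 → trapezoidal
t_a = (75/8)/(15/4) = 5/2; v_peak = 75/8
d_cruise = 975/16 − 375/16 = 75/2; t_c = (75/2)/(75/8) = 4
T = 2·5/2 + 4 = 9

t_a=5/2 t_c=4 v_peak=75/8 T=9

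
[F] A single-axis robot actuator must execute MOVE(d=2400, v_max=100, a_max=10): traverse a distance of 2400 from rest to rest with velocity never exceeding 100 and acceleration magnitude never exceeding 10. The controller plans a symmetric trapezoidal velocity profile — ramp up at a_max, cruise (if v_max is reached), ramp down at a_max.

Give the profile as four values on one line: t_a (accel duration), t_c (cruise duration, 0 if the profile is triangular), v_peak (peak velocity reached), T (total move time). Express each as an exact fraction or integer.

t_a=10 t_c=14 v_peak=100 T=34

vₘ²/aₘ = 100²/10 = 1000
2400 ≥ 1000 → trapezoidal
t_a = 100/10 = 10; v_peak = 100
d_cruise = 2400 − 1000 = 1400; t_c = 1400/100 = 14
T = 2·10 + 14 = 34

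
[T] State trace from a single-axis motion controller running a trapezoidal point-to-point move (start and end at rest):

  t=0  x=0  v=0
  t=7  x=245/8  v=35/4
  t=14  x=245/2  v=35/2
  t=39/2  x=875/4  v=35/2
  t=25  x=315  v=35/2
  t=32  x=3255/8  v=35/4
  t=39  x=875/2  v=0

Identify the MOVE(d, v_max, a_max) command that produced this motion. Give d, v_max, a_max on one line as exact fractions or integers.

d=875/2 v_max=35/2 a_max=5/4

final state: t=39, x=875/2, v=0 → d = 875/2
a_max = (35/4−0)/(7−0) = 5/4
max v = 35/2 over t∈[14,25] → v_max = 35/2
check: 35/2·(14+11) = 875/2 ✓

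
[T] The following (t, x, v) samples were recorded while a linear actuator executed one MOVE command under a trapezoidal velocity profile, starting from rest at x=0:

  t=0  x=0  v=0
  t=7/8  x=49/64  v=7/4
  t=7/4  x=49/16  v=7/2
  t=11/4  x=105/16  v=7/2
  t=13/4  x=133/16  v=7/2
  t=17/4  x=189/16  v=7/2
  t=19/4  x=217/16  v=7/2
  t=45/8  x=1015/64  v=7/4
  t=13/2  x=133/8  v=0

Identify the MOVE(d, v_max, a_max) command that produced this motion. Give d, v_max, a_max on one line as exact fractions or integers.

d=133/8 v_max=7/2 a_max=2

final state: t=13/2, x=133/8, v=0 → d = 133/8
a_max = (7/4−0)/(7/8−0) = 2
max v = 7/2 over t∈[7/4,19/4] → v_max = 7/2
check: 7/2·(7/4+3) = 133/8 ✓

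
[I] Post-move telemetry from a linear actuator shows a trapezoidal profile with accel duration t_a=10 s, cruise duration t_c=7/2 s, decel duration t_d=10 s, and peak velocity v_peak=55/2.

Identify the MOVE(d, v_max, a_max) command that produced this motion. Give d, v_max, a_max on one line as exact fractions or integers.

d=1485/4 v_max=55/2 a_max=11/4

a_max = (55/2)/10 = 11/4
d_a = ½·55/2·10 = 275/2; d_c = 55/2·7/2 = 385/4
d = 2·275/2 + 385/4 = 1485/4
t_c = 7/2 > 0 → v_max = v_peak = 55/2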